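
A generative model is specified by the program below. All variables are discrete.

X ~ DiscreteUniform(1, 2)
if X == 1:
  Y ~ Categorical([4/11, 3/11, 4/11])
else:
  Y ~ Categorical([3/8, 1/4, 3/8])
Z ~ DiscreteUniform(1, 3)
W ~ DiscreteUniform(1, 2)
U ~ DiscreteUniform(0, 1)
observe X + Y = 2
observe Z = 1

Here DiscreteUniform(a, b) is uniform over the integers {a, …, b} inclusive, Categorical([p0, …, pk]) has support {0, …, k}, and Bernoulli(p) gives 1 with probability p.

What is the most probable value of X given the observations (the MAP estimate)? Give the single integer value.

Enumerate traces; 8 have nonzero weight after conditioning:
  (X=1, Y=1, Z=1, W=1, U=0) weight 1/88
  (X=1, Y=1, Z=1, W=1, U=1) weight 1/88
  (X=1, Y=1, Z=1, W=2, U=0) weight 1/88
  (X=1, Y=1, Z=1, W=2, U=1) weight 1/88
  (X=2, Y=0, Z=1, W=1, U=0) weight 1/64
  (X=2, Y=0, Z=1, W=1, U=1) weight 1/64
  (X=2, Y=0, Z=1, W=2, U=0) weight 1/64
  (X=2, Y=0, Z=1, W=2, U=1) weight 1/64
Group by X:
  weight(X=1) = 1/22
  weight(X=2) = 1/16
Total weight = 1/22 + 1/16 = 19/176
P(X=1 | obs) = 1/22 / 19/176 = 8/19
P(X=2 | obs) = 1/16 / 19/176 = 11/19
argmax = 2

argmax_v P(X = v | obs) = 2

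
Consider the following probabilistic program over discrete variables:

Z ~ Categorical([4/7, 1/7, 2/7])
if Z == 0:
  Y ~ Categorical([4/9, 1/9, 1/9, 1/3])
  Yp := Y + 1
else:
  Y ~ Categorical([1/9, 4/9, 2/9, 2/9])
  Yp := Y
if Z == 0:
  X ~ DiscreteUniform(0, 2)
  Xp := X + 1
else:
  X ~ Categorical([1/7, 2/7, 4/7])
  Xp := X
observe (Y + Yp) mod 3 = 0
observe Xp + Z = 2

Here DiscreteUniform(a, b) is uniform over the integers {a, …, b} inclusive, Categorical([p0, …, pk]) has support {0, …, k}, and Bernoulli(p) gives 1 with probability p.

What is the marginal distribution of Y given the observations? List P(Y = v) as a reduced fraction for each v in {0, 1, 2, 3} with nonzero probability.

P(Y=0) = 3/16, P(Y=1) = 7/16, P(Y=3) = 3/8

Enumerate traces; 5 have nonzero weight after conditioning:
  (Z=0, Y=1, X=1) weight 4/189
  (Z=1, Y=0, X=1) weight 2/441
  (Z=1, Y=3, X=1) weight 4/441
  (Z=2, Y=0, X=0) weight 2/441
  (Z=2, Y=3, X=0) weight 4/441
Group by Y:
  weight(Y=0) = 4/441
  weight(Y=1) = 4/189
  weight(Y=3) = 8/441
Total weight = 4/441 + 4/189 + 8/441 = 64/1323
P(Y=0 | obs) = 4/441 / 64/1323 = 3/16
P(Y=1 | obs) = 4/189 / 64/1323 = 7/16
P(Y=3 | obs) = 8/441 / 64/1323 = 3/8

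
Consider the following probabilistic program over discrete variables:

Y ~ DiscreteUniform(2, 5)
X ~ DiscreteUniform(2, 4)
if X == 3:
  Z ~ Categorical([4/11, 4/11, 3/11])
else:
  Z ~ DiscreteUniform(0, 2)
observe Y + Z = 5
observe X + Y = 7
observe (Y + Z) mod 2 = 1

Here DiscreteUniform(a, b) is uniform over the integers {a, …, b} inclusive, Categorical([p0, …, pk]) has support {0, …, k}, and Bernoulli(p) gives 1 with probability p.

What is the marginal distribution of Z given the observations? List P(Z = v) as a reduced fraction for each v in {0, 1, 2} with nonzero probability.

P(Z=0) = 11/34, P(Z=1) = 6/17, P(Z=2) = 11/34

Enumerate traces; 3 have nonzero weight after conditioning:
  (Y=3, X=4, Z=2) weight 1/36
  (Y=4, X=3, Z=1) weight 1/33
  (Y=5, X=2, Z=0) weight 1/36
Group by Z:
  weight(Z=0) = 1/36
  weight(Z=1) = 1/33
  weight(Z=2) = 1/36
Total weight = 1/36 + 1/33 + 1/36 = 17/198
P(Z=0 | obs) = 1/36 / 17/198 = 11/34
P(Z=1 | obs) = 1/33 / 17/198 = 6/17
P(Z=2 | obs) = 1/36 / 17/198 = 11/34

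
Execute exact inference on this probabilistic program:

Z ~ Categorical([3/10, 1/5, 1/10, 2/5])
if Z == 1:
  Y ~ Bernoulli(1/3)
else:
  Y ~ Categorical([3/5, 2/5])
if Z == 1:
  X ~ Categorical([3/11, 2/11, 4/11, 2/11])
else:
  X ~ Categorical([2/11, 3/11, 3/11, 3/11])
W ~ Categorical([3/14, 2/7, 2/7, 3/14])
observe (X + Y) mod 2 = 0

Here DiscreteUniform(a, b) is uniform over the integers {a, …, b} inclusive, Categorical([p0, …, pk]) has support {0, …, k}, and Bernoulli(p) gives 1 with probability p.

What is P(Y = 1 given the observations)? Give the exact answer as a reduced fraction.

Enumerate traces; 64 have nonzero weight after conditioning:
  (Z=0, Y=0, X=0, W=0) weight 27/3850
  (Z=0, Y=0, X=0, W=1) weight 18/1925
  (Z=0, Y=0, X=0, W=2) weight 18/1925
  (Z=0, Y=0, X=0, W=3) weight 27/3850
  (Z=0, Y=0, X=2, W=0) weight 81/7700
  (Z=0, Y=0, X=2, W=1) weight 27/1925
  (Z=0, Y=0, X=2, W=2) weight 27/1925
  (Z=0, Y=0, X=2, W=3) weight 81/7700
  (Z=0, Y=1, X=1, W=0) weight 27/3850
  … 55 more
Group by Y:
  weight(Y=0) = 10/33
  weight(Y=1) = 164/825
Total weight = 10/33 + 164/825 = 138/275
P(Y=0 | obs) = 10/33 / 138/275 = 125/207
P(Y=1 | obs) = 164/825 / 138/275 = 82/207

P(Y = 1 | obs) = 82/207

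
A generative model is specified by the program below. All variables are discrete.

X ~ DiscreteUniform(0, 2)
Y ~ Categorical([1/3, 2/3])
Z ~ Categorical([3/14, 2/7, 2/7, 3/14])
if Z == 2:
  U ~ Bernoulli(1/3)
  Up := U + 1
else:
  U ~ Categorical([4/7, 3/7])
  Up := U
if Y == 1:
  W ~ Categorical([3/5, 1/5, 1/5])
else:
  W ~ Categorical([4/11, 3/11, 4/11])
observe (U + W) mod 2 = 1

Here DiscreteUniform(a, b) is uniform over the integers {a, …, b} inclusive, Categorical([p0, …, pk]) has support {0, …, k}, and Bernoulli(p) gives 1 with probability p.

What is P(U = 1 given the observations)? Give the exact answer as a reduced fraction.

Enumerate traces; 72 have nonzero weight after conditioning:
  (X=0, Y=0, Z=0, U=0, W=1) weight 2/539
  (X=0, Y=0, Z=0, U=1, W=0) weight 2/539
  (X=0, Y=0, Z=0, U=1, W=2) weight 2/539
  (X=0, Y=0, Z=1, U=0, W=1) weight 8/1617
  (X=0, Y=0, Z=1, U=1, W=0) weight 8/1617
  (X=0, Y=0, Z=1, U=1, W=2) weight 8/1617
  (X=0, Y=0, Z=2, U=0, W=1) weight 4/693
  (X=0, Y=0, Z=2, U=1, W=0) weight 8/2079
  … 64 more
Group by U:
  weight(U=0) = 296/2205
  weight(U=1) = 7552/24255
Total weight = 296/2205 + 7552/24255 = 1544/3465
P(U=0 | obs) = 296/2205 / 1544/3465 = 407/1351
P(U=1 | obs) = 7552/24255 / 1544/3465 = 944/1351

P(U = 1 | obs) = 944/1351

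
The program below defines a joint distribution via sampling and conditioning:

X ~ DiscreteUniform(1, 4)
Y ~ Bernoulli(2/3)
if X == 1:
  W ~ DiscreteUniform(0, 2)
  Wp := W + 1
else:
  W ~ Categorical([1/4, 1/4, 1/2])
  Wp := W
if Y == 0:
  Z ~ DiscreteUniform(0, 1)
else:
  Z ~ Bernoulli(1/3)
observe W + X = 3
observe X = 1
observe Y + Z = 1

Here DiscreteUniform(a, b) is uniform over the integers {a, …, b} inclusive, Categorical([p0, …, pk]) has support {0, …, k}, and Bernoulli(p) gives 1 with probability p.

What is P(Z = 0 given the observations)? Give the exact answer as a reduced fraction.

Enumerate traces; 2 have nonzero weight after conditioning:
  (X=1, Y=0, W=2, Z=1) weight 1/72
  (X=1, Y=1, W=2, Z=0) weight 1/27
Group by Z:
  weight(Z=0) = 1/27
  weight(Z=1) = 1/72
Total weight = 1/27 + 1/72 = 11/216
P(Z=0 | obs) = 1/27 / 11/216 = 8/11
P(Z=1 | obs) = 1/72 / 11/216 = 3/11

P(Z = 0 | obs) = 8/11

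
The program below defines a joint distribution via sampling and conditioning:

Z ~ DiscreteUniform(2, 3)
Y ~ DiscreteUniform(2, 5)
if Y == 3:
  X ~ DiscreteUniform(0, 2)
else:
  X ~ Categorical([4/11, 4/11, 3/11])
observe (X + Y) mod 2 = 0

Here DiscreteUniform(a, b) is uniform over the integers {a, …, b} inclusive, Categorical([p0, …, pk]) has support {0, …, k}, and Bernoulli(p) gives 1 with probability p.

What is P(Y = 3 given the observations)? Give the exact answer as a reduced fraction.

Enumerate traces; 12 have nonzero weight after conditioning:
  (Z=2, Y=2, X=0) weight 1/22
  (Z=2, Y=2, X=2) weight 3/88
  (Z=2, Y=3, X=1) weight 1/24
  (Z=2, Y=4, X=0) weight 1/22
  (Z=2, Y=4, X=2) weight 3/88
  (Z=2, Y=5, X=1) weight 1/22
  (Z=3, Y=2, X=0) weight 1/22
  (Z=3, Y=2, X=2) weight 3/88
  … 4 more
Group by Y:
  weight(Y=2) = 7/44
  weight(Y=3) = 1/12
  weight(Y=4) = 7/44
  weight(Y=5) = 1/11
Total weight = 7/44 + 1/12 + 7/44 + 1/11 = 65/132
P(Y=2 | obs) = 7/44 / 65/132 = 21/65
P(Y=3 | obs) = 1/12 / 65/132 = 11/65
P(Y=4 | obs) = 7/44 / 65/132 = 21/65
P(Y=5 | obs) = 1/11 / 65/132 = 12/65

P(Y = 3 | obs) = 11/65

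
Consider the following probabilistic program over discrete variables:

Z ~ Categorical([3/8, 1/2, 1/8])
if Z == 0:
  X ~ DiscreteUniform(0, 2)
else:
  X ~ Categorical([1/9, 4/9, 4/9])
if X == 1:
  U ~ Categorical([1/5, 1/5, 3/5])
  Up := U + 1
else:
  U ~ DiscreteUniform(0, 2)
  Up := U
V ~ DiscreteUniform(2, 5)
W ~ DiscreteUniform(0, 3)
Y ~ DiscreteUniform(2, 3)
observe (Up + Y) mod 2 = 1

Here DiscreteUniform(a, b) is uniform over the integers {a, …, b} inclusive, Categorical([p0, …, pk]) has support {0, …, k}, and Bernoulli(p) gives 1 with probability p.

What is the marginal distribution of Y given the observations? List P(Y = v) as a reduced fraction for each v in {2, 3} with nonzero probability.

Enumerate traces; 432 have nonzero weight after conditioning:
  (Z=0, X=0, U=0, V=2, W=0, Y=3) weight 1/768
  (Z=0, X=0, U=0, V=2, W=1, Y=3) weight 1/768
  (Z=0, X=0, U=0, V=2, W=2, Y=3) weight 1/768
  (Z=0, X=0, U=0, V=2, W=3, Y=3) weight 1/768
  (Z=0, X=0, U=0, V=3, W=0, Y=3) weight 1/768
  (Z=0, X=0, U=0, V=3, W=1, Y=3) weight 1/768
  (Z=0, X=0, U=0, V=3, W=2, Y=3) weight 1/768
  (Z=0, X=0, U=0, V=3, W=3, Y=3) weight 1/768
  (Z=0, X=0, U=1, V=2, W=0, Y=2) weight 1/768
  … 423 more
Group by Y:
  weight(Y=2) = 563/2160
  weight(Y=3) = 517/2160
Total weight = 563/2160 + 517/2160 = 1/2
P(Y=2 | obs) = 563/2160 / 1/2 = 563/1080
P(Y=3 | obs) = 517/2160 / 1/2 = 517/1080

P(Y=2) = 563/1080, P(Y=3) = 517/1080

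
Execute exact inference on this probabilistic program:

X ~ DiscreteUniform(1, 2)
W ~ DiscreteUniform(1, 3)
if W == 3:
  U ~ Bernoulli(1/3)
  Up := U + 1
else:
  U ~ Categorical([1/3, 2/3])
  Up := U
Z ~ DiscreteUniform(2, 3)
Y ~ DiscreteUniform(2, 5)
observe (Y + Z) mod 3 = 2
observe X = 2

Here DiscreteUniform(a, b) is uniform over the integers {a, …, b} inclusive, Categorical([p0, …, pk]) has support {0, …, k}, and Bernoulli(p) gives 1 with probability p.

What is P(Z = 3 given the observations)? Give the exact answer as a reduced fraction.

P(Z = 3 | obs) = 2/3

Enumerate traces; 18 have nonzero weight after conditioning:
  (X=2, W=1, U=0, Z=2, Y=3) weight 1/144
  (X=2, W=1, U=0, Z=3, Y=2) weight 1/144
  (X=2, W=1, U=0, Z=3, Y=5) weight 1/144
  (X=2, W=1, U=1, Z=2, Y=3) weight 1/72
  (X=2, W=1, U=1, Z=3, Y=2) weight 1/72
  (X=2, W=1, U=1, Z=3, Y=5) weight 1/72
  (X=2, W=2, U=0, Z=2, Y=3) weight 1/144
  (X=2, W=2, U=0, Z=3, Y=2) weight 1/144
  … 10 more
Group by Z:
  weight(Z=2) = 1/16
  weight(Z=3) = 1/8
Total weight = 1/16 + 1/8 = 3/16
P(Z=2 | obs) = 1/16 / 3/16 = 1/3
P(Z=3 | obs) = 1/8 / 3/16 = 2/3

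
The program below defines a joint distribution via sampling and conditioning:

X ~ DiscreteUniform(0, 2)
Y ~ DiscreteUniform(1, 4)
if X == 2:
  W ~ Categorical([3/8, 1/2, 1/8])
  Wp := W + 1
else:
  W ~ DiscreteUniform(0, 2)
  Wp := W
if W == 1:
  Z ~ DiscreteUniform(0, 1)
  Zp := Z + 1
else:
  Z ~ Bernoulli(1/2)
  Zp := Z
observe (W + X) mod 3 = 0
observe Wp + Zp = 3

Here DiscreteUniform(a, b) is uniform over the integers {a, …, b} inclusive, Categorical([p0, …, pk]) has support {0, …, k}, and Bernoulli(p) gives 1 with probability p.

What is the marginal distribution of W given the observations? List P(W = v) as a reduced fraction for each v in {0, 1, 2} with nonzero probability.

Enumerate traces; 8 have nonzero weight after conditioning:
  (X=1, Y=1, W=2, Z=1) weight 1/72
  (X=1, Y=2, W=2, Z=1) weight 1/72
  (X=1, Y=3, W=2, Z=1) weight 1/72
  (X=1, Y=4, W=2, Z=1) weight 1/72
  (X=2, Y=1, W=1, Z=0) weight 1/48
  (X=2, Y=2, W=1, Z=0) weight 1/48
  (X=2, Y=3, W=1, Z=0) weight 1/48
  (X=2, Y=4, W=1, Z=0) weight 1/48
Group by W:
  weight(W=1) = 1/12
  weight(W=2) = 1/18
Total weight = 1/12 + 1/18 = 5/36
P(W=1 | obs) = 1/12 / 5/36 = 3/5
P(W=2 | obs) = 1/18 / 5/36 = 2/5

P(W=1) = 3/5, P(W=2) = 2/5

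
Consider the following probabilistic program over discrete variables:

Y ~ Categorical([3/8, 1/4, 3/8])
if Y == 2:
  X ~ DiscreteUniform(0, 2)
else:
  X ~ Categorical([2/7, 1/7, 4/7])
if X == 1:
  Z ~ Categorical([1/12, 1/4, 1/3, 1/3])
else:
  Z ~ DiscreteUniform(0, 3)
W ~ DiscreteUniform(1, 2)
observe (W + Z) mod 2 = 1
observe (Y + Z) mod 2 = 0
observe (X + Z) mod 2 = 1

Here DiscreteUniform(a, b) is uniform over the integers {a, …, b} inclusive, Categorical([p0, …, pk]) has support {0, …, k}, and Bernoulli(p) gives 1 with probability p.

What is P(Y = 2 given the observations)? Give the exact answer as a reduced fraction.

Enumerate traces; 8 have nonzero weight after conditioning:
  (Y=0, X=1, Z=0, W=1) weight 1/448
  (Y=0, X=1, Z=2, W=1) weight 1/112
  (Y=1, X=0, Z=1, W=2) weight 1/112
  (Y=1, X=0, Z=3, W=2) weight 1/112
  (Y=1, X=2, Z=1, W=2) weight 1/56
  (Y=1, X=2, Z=3, W=2) weight 1/56
  (Y=2, X=1, Z=0, W=1) weight 1/192
  (Y=2, X=1, Z=2, W=1) weight 1/48
Group by Y:
  weight(Y=0) = 5/448
  weight(Y=1) = 3/56
  weight(Y=2) = 5/192
Total weight = 5/448 + 3/56 + 5/192 = 61/672
P(Y=0 | obs) = 5/448 / 61/672 = 15/122
P(Y=1 | obs) = 3/56 / 61/672 = 36/61
P(Y=2 | obs) = 5/192 / 61/672 = 35/122

P(Y = 2 | obs) = 35/122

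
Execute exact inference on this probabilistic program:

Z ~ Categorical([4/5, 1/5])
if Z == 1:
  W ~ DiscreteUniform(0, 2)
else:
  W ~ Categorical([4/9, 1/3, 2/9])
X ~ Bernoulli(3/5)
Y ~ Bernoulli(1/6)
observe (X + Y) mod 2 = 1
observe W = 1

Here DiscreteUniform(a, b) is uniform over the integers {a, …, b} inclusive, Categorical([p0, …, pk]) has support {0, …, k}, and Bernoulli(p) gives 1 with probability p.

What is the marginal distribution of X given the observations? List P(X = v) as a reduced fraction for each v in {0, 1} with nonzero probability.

Enumerate traces; 4 have nonzero weight after conditioning:
  (Z=0, W=1, X=0, Y=1) weight 4/225
  (Z=0, W=1, X=1, Y=0) weight 2/15
  (Z=1, W=1, X=0, Y=1) weight 1/225
  (Z=1, W=1, X=1, Y=0) weight 1/30
Group by X:
  weight(X=0) = 1/45
  weight(X=1) = 1/6
Total weight = 1/45 + 1/6 = 17/90
P(X=0 | obs) = 1/45 / 17/90 = 2/17
P(X=1 | obs) = 1/6 / 17/90 = 15/17

P(X=0) = 2/17, P(X=1) = 15/17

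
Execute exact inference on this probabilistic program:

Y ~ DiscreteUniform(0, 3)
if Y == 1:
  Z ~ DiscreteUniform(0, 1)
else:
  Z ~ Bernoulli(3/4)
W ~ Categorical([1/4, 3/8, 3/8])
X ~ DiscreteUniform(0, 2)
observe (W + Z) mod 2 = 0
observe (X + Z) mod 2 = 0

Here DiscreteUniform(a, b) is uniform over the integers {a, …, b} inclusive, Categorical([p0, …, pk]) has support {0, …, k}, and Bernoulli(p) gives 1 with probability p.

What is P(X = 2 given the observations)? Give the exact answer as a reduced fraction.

Enumerate traces; 20 have nonzero weight after conditioning:
  (Y=0, Z=0, W=0, X=0) weight 1/192
  (Y=0, Z=0, W=0, X=2) weight 1/192
  (Y=0, Z=0, W=2, X=0) weight 1/128
  (Y=0, Z=0, W=2, X=2) weight 1/128
  (Y=0, Z=1, W=1, X=1) weight 3/128
  (Y=1, Z=0, W=0, X=0) weight 1/96
  (Y=1, Z=0, W=0, X=2) weight 1/96
  (Y=1, Z=0, W=2, X=0) weight 1/64
  … 12 more
Group by X:
  weight(X=0) = 25/384
  weight(X=1) = 11/128
  weight(X=2) = 25/384
Total weight = 25/384 + 11/128 + 25/384 = 83/384
P(X=0 | obs) = 25/384 / 83/384 = 25/83
P(X=1 | obs) = 11/128 / 83/384 = 33/83
P(X=2 | obs) = 25/384 / 83/384 = 25/83

P(X = 2 | obs) = 25/83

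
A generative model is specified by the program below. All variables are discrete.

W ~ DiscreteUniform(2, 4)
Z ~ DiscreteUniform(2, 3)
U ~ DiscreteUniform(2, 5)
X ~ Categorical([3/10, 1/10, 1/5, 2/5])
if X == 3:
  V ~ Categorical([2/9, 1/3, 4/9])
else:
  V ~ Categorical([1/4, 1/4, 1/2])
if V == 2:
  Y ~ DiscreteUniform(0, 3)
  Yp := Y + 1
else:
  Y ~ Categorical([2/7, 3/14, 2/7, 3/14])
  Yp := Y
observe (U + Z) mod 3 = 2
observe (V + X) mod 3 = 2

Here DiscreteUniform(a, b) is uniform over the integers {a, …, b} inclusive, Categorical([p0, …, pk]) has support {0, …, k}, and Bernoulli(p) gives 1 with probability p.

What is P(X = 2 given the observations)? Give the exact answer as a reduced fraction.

Enumerate traces; 144 have nonzero weight after conditioning:
  (W=2, Z=2, U=3, X=0, V=2, Y=0) weight 1/640
  (W=2, Z=2, U=3, X=0, V=2, Y=1) weight 1/640
  (W=2, Z=2, U=3, X=0, V=2, Y=2) weight 1/640
  (W=2, Z=2, U=3, X=0, V=2, Y=3) weight 1/640
  (W=2, Z=2, U=3, X=1, V=1, Y=0) weight 1/3360
  (W=2, Z=2, U=3, X=1, V=1, Y=1) weight 1/4480
  (W=2, Z=2, U=3, X=1, V=1, Y=2) weight 1/3360
  (W=2, Z=2, U=3, X=1, V=1, Y=3) weight 1/4480
  (W=2, Z=2, U=3, X=2, V=0, Y=0) weight 1/1680
  (W=2, Z=2, U=3, X=3, V=2, Y=0) weight 1/540
  … 134 more
Group by X:
  weight(X=0) = 9/160
  weight(X=1) = 3/320
  weight(X=2) = 3/160
  weight(X=3) = 1/15
Total weight = 9/160 + 3/320 + 3/160 + 1/15 = 29/192
P(X=0 | obs) = 9/160 / 29/192 = 54/145
P(X=1 | obs) = 3/320 / 29/192 = 9/145
P(X=2 | obs) = 3/160 / 29/192 = 18/145
P(X=3 | obs) = 1/15 / 29/192 = 64/145

P(X = 2 | obs) = 18/145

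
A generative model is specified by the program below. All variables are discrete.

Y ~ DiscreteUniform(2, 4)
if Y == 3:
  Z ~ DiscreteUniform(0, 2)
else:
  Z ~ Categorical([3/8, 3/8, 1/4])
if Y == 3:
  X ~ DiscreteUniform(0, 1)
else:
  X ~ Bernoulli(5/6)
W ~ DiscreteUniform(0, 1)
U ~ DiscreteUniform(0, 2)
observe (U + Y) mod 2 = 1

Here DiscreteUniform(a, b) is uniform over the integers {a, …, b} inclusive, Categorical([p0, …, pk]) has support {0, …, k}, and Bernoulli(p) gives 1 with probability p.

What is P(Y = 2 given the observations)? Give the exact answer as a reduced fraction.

Enumerate traces; 48 have nonzero weight after conditioning:
  (Y=2, Z=0, X=0, W=0, U=1) weight 1/288
  (Y=2, Z=0, X=0, W=1, U=1) weight 1/288
  (Y=2, Z=0, X=1, W=0, U=1) weight 5/288
  (Y=2, Z=0, X=1, W=1, U=1) weight 5/288
  (Y=2, Z=1, X=0, W=0, U=1) weight 1/288
  (Y=2, Z=1, X=0, W=1, U=1) weight 1/288
  (Y=2, Z=1, X=1, W=0, U=1) weight 5/288
  (Y=2, Z=1, X=1, W=1, U=1) weight 5/288
  (Y=3, Z=0, X=0, W=0, U=0) weight 1/108
  (Y=4, Z=0, X=0, W=0, U=1) weight 1/288
  … 38 more
Group by Y:
  weight(Y=2) = 1/9
  weight(Y=3) = 2/9
  weight(Y=4) = 1/9
Total weight = 1/9 + 2/9 + 1/9 = 4/9
P(Y=2 | obs) = 1/9 / 4/9 = 1/4
P(Y=3 | obs) = 2/9 / 4/9 = 1/2
P(Y=4 | obs) = 1/9 / 4/9 = 1/4

P(Y = 2 | obs) = 1/4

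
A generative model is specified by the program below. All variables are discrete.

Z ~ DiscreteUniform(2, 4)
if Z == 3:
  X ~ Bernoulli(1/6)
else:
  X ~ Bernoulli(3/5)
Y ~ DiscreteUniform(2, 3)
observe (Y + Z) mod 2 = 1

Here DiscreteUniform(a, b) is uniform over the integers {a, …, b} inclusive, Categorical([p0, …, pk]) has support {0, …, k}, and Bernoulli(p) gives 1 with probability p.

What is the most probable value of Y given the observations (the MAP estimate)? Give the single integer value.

argmax_v P(Y = v | obs) = 3

Enumerate traces; 6 have nonzero weight after conditioning:
  (Z=2, X=0, Y=3) weight 1/15
  (Z=2, X=1, Y=3) weight 1/10
  (Z=3, X=0, Y=2) weight 5/36
  (Z=3, X=1, Y=2) weight 1/36
  (Z=4, X=0, Y=3) weight 1/15
  (Z=4, X=1, Y=3) weight 1/10
Group by Y:
  weight(Y=2) = 1/6
  weight(Y=3) = 1/3
Total weight = 1/6 + 1/3 = 1/2
P(Y=2 | obs) = 1/6 / 1/2 = 1/3
P(Y=3 | obs) = 1/3 / 1/2 = 2/3
argmax = 3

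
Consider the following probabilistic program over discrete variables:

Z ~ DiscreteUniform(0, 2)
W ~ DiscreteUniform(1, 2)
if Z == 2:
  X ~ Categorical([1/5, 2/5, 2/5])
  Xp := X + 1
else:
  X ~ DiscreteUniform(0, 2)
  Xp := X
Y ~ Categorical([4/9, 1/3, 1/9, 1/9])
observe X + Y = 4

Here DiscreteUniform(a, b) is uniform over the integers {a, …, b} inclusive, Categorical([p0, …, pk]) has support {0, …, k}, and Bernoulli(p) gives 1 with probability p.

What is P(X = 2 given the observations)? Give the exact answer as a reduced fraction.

P(X = 2 | obs) = 1/2

Enumerate traces; 12 have nonzero weight after conditioning:
  (Z=0, W=1, X=1, Y=3) weight 1/162
  (Z=0, W=1, X=2, Y=2) weight 1/162
  (Z=0, W=2, X=1, Y=3) weight 1/162
  (Z=0, W=2, X=2, Y=2) weight 1/162
  (Z=1, W=1, X=1, Y=3) weight 1/162
  (Z=1, W=1, X=2, Y=2) weight 1/162
  (Z=1, W=2, X=1, Y=3) weight 1/162
  (Z=1, W=2, X=2, Y=2) weight 1/162
  … 4 more
Group by X:
  weight(X=1) = 16/405
  weight(X=2) = 16/405
Total weight = 16/405 + 16/405 = 32/405
P(X=1 | obs) = 16/405 / 32/405 = 1/2
P(X=2 | obs) = 16/405 / 32/405 = 1/2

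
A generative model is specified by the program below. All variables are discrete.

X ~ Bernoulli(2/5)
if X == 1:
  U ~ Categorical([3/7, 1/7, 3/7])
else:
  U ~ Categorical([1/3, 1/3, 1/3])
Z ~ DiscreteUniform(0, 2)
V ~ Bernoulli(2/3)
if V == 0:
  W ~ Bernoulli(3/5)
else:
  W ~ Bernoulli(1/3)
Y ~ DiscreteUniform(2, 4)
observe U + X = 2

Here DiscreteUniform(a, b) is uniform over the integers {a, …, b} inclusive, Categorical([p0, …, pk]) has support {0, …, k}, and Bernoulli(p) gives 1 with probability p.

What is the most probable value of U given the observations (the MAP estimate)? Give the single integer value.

argmax_v P(U = v | obs) = 2

Enumerate traces; 72 have nonzero weight after conditioning:
  (X=0, U=2, Z=0, V=0, W=0, Y=2) weight 2/675
  (X=0, U=2, Z=0, V=0, W=0, Y=3) weight 2/675
  (X=0, U=2, Z=0, V=0, W=0, Y=4) weight 2/675
  (X=0, U=2, Z=0, V=0, W=1, Y=2) weight 1/225
  (X=0, U=2, Z=0, V=0, W=1, Y=3) weight 1/225
  (X=0, U=2, Z=0, V=0, W=1, Y=4) weight 1/225
  (X=0, U=2, Z=0, V=1, W=0, Y=2) weight 4/405
  (X=0, U=2, Z=0, V=1, W=0, Y=3) weight 4/405
  (X=1, U=1, Z=0, V=0, W=0, Y=2) weight 4/4725
  … 63 more
Group by U:
  weight(U=1) = 2/35
  weight(U=2) = 1/5
Total weight = 2/35 + 1/5 = 9/35
P(U=1 | obs) = 2/35 / 9/35 = 2/9
P(U=2 | obs) = 1/5 / 9/35 = 7/9
argmax = 2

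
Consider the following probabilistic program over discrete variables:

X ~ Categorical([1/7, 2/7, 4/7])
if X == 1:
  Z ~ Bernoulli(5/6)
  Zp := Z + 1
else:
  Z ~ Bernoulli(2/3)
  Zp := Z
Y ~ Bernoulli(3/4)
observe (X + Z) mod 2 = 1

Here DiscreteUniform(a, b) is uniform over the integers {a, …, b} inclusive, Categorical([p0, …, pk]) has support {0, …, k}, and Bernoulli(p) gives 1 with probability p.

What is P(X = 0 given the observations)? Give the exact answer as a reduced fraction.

Enumerate traces; 6 have nonzero weight after conditioning:
  (X=0, Z=1, Y=0) weight 1/42
  (X=0, Z=1, Y=1) weight 1/14
  (X=1, Z=0, Y=0) weight 1/84
  (X=1, Z=0, Y=1) weight 1/28
  (X=2, Z=1, Y=0) weight 2/21
  (X=2, Z=1, Y=1) weight 2/7
Group by X:
  weight(X=0) = 2/21
  weight(X=1) = 1/21
  weight(X=2) = 8/21
Total weight = 2/21 + 1/21 + 8/21 = 11/21
P(X=0 | obs) = 2/21 / 11/21 = 2/11
P(X=1 | obs) = 1/21 / 11/21 = 1/11
P(X=2 | obs) = 8/21 / 11/21 = 8/11

P(X = 0 | obs) = 2/11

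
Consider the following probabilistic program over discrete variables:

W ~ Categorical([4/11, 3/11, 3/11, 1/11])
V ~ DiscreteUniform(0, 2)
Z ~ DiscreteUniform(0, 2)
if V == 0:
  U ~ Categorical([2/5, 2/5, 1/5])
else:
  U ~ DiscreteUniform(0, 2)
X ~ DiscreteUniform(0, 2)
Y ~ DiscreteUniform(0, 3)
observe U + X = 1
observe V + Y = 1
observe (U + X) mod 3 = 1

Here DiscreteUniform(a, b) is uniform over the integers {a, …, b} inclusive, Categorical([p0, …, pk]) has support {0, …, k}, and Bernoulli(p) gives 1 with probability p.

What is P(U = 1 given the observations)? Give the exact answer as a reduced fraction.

P(U = 1 | obs) = 1/2

Enumerate traces; 48 have nonzero weight after conditioning:
  (W=0, V=0, Z=0, U=0, X=1, Y=1) weight 2/1485
  (W=0, V=0, Z=0, U=1, X=0, Y=1) weight 2/1485
  (W=0, V=0, Z=1, U=0, X=1, Y=1) weight 2/1485
  (W=0, V=0, Z=1, U=1, X=0, Y=1) weight 2/1485
  (W=0, V=0, Z=2, U=0, X=1, Y=1) weight 2/1485
  (W=0, V=0, Z=2, U=1, X=0, Y=1) weight 2/1485
  (W=0, V=1, Z=0, U=0, X=1, Y=0) weight 1/891
  (W=0, V=1, Z=0, U=1, X=0, Y=0) weight 1/891
  … 40 more
Group by U:
  weight(U=0) = 11/540
  weight(U=1) = 11/540
Total weight = 11/540 + 11/540 = 11/270
P(U=0 | obs) = 11/540 / 11/270 = 1/2
P(U=1 | obs) = 11/540 / 11/270 = 1/2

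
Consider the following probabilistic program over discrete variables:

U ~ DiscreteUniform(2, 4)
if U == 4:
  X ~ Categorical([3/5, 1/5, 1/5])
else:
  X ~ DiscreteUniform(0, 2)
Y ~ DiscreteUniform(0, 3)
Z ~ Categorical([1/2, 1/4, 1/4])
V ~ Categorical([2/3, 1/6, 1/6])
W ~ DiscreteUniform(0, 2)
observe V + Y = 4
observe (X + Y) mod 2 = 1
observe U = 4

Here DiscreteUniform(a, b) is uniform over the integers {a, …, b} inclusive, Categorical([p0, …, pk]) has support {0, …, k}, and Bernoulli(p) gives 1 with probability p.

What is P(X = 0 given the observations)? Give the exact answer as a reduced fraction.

P(X = 0 | obs) = 3/5

Enumerate traces; 27 have nonzero weight after conditioning:
  (U=4, X=0, Y=3, Z=0, V=1, W=0) weight 1/720
  (U=4, X=0, Y=3, Z=0, V=1, W=1) weight 1/720
  (U=4, X=0, Y=3, Z=0, V=1, W=2) weight 1/720
  (U=4, X=0, Y=3, Z=1, V=1, W=0) weight 1/1440
  (U=4, X=0, Y=3, Z=1, V=1, W=1) weight 1/1440
  (U=4, X=0, Y=3, Z=1, V=1, W=2) weight 1/1440
  (U=4, X=0, Y=3, Z=2, V=1, W=0) weight 1/1440
  (U=4, X=0, Y=3, Z=2, V=1, W=1) weight 1/1440
  (U=4, X=1, Y=2, Z=0, V=2, W=0) weight 1/2160
  (U=4, X=2, Y=3, Z=0, V=1, W=0) weight 1/2160
  … 17 more
Group by X:
  weight(X=0) = 1/120
  weight(X=1) = 1/360
  weight(X=2) = 1/360
Total weight = 1/120 + 1/360 + 1/360 = 1/72
P(X=0 | obs) = 1/120 / 1/72 = 3/5
P(X=1 | obs) = 1/360 / 1/72 = 1/5
P(X=2 | obs) = 1/360 / 1/72 = 1/5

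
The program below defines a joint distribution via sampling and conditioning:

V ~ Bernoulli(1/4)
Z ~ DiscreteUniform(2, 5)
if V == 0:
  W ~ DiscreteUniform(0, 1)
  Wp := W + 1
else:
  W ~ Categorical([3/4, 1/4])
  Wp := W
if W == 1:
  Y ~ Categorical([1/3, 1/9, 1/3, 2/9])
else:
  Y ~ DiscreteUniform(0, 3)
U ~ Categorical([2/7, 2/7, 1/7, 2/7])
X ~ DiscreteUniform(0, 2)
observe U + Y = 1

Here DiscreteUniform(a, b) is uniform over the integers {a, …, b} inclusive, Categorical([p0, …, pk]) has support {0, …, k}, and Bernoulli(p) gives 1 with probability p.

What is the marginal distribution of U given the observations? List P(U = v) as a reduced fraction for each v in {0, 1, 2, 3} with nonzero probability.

Enumerate traces; 96 have nonzero weight after conditioning:
  (V=0, Z=2, W=0, Y=0, U=1, X=0) weight 1/448
  (V=0, Z=2, W=0, Y=0, U=1, X=1) weight 1/448
  (V=0, Z=2, W=0, Y=0, U=1, X=2) weight 1/448
  (V=0, Z=2, W=0, Y=1, U=0, X=0) weight 1/448
  (V=0, Z=2, W=0, Y=1, U=0, X=1) weight 1/448
  (V=0, Z=2, W=0, Y=1, U=0, X=2) weight 1/448
  (V=0, Z=2, W=1, Y=0, U=1, X=0) weight 1/336
  (V=0, Z=2, W=1, Y=0, U=1, X=1) weight 1/336
  … 88 more
Group by U:
  weight(U=0) = 109/2016
  weight(U=1) = 55/672
Total weight = 109/2016 + 55/672 = 137/1008
P(U=0 | obs) = 109/2016 / 137/1008 = 109/274
P(U=1 | obs) = 55/672 / 137/1008 = 165/274

P(U=0) = 109/274, P(U=1) = 165/274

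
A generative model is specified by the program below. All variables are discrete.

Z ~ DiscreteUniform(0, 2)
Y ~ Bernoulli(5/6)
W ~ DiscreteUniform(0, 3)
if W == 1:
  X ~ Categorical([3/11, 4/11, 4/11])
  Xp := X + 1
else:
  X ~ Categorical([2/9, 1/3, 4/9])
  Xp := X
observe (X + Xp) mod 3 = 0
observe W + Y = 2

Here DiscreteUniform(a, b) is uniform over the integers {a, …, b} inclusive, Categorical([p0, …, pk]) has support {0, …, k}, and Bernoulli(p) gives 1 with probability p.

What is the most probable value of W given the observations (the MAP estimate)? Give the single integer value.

argmax_v P(W = v | obs) = 1

Enumerate traces; 6 have nonzero weight after conditioning:
  (Z=0, Y=0, W=2, X=0) weight 1/324
  (Z=0, Y=1, W=1, X=1) weight 5/198
  (Z=1, Y=0, W=2, X=0) weight 1/324
  (Z=1, Y=1, W=1, X=1) weight 5/198
  (Z=2, Y=0, W=2, X=0) weight 1/324
  (Z=2, Y=1, W=1, X=1) weight 5/198
Group by W:
  weight(W=1) = 5/66
  weight(W=2) = 1/108
Total weight = 5/66 + 1/108 = 101/1188
P(W=1 | obs) = 5/66 / 101/1188 = 90/101
P(W=2 | obs) = 1/108 / 101/1188 = 11/101
argmax = 1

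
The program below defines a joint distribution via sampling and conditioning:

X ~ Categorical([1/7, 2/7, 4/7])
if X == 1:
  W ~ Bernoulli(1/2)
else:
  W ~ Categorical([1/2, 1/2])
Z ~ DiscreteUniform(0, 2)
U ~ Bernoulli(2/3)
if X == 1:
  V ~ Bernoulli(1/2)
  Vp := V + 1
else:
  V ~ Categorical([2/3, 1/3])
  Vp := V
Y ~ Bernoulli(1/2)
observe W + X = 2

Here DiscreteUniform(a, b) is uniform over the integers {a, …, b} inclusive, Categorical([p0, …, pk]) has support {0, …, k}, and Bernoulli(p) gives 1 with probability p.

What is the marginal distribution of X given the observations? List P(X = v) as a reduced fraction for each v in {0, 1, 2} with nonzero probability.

P(X=1) = 1/3, P(X=2) = 2/3

Enumerate traces; 48 have nonzero weight after conditioning:
  (X=1, W=1, Z=0, U=0, V=0, Y=0) weight 1/252
  (X=1, W=1, Z=0, U=0, V=0, Y=1) weight 1/252
  (X=1, W=1, Z=0, U=0, V=1, Y=0) weight 1/252
  (X=1, W=1, Z=0, U=0, V=1, Y=1) weight 1/252
  (X=1, W=1, Z=0, U=1, V=0, Y=0) weight 1/126
  (X=1, W=1, Z=0, U=1, V=0, Y=1) weight 1/126
  (X=1, W=1, Z=0, U=1, V=1, Y=0) weight 1/126
  (X=1, W=1, Z=0, U=1, V=1, Y=1) weight 1/126
  (X=2, W=0, Z=0, U=0, V=0, Y=0) weight 2/189
  … 39 more
Group by X:
  weight(X=1) = 1/7
  weight(X=2) = 2/7
Total weight = 1/7 + 2/7 = 3/7
P(X=1 | obs) = 1/7 / 3/7 = 1/3
P(X=2 | obs) = 2/7 / 3/7 = 2/3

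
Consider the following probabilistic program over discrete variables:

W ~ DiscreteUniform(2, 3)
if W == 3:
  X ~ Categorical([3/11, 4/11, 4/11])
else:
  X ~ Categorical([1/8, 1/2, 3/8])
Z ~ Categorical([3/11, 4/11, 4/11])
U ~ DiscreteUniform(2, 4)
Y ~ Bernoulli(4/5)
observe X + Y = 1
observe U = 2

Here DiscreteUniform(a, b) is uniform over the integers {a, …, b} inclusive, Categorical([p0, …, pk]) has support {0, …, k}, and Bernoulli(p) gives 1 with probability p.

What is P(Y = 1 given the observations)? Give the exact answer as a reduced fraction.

Enumerate traces; 12 have nonzero weight after conditioning:
  (W=2, X=0, Z=0, U=2, Y=1) weight 1/220
  (W=2, X=0, Z=1, U=2, Y=1) weight 1/165
  (W=2, X=0, Z=2, U=2, Y=1) weight 1/165
  (W=2, X=1, Z=0, U=2, Y=0) weight 1/220
  (W=2, X=1, Z=1, U=2, Y=0) weight 1/165
  (W=2, X=1, Z=2, U=2, Y=0) weight 1/165
  (W=3, X=0, Z=0, U=2, Y=1) weight 6/605
  (W=3, X=0, Z=1, U=2, Y=1) weight 8/605
  … 4 more
Group by Y:
  weight(Y=0) = 19/660
  weight(Y=1) = 7/132
Total weight = 19/660 + 7/132 = 9/110
P(Y=0 | obs) = 19/660 / 9/110 = 19/54
P(Y=1 | obs) = 7/132 / 9/110 = 35/54

P(Y = 1 | obs) = 35/54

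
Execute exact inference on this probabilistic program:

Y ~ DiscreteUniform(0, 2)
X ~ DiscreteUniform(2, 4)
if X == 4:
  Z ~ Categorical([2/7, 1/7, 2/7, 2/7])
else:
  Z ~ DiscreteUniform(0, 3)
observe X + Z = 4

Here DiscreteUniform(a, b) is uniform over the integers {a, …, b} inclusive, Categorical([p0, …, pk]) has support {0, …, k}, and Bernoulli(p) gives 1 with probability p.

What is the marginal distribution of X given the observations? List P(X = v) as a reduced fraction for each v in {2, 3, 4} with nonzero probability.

Enumerate traces; 9 have nonzero weight after conditioning:
  (Y=0, X=2, Z=2) weight 1/36
  (Y=0, X=3, Z=1) weight 1/36
  (Y=0, X=4, Z=0) weight 2/63
  (Y=1, X=2, Z=2) weight 1/36
  (Y=1, X=3, Z=1) weight 1/36
  (Y=1, X=4, Z=0) weight 2/63
  (Y=2, X=2, Z=2) weight 1/36
  (Y=2, X=3, Z=1) weight 1/36
  … 1 more
Group by X:
  weight(X=2) = 1/12
  weight(X=3) = 1/12
  weight(X=4) = 2/21
Total weight = 1/12 + 1/12 + 2/21 = 11/42
P(X=2 | obs) = 1/12 / 11/42 = 7/22
P(X=3 | obs) = 1/12 / 11/42 = 7/22
P(X=4 | obs) = 2/21 / 11/42 = 4/11

P(X=2) = 7/22, P(X=3) = 7/22, P(X=4) = 4/11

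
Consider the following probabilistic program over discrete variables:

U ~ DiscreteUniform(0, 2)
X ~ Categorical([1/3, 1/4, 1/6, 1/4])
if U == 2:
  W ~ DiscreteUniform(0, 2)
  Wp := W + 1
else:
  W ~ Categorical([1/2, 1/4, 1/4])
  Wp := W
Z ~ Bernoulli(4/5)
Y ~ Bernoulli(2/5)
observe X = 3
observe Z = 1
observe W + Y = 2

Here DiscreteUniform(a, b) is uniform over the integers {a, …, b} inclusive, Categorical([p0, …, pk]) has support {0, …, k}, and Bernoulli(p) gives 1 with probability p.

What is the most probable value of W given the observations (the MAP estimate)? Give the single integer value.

argmax_v P(W = v | obs) = 2

Enumerate traces; 6 have nonzero weight after conditioning:
  (U=0, X=3, W=1, Z=1, Y=1) weight 1/150
  (U=0, X=3, W=2, Z=1, Y=0) weight 1/100
  (U=1, X=3, W=1, Z=1, Y=1) weight 1/150
  (U=1, X=3, W=2, Z=1, Y=0) weight 1/100
  (U=2, X=3, W=1, Z=1, Y=1) weight 2/225
  (U=2, X=3, W=2, Z=1, Y=0) weight 1/75
Group by W:
  weight(W=1) = 1/45
  weight(W=2) = 1/30
Total weight = 1/45 + 1/30 = 1/18
P(W=1 | obs) = 1/45 / 1/18 = 2/5
P(W=2 | obs) = 1/30 / 1/18 = 3/5
argmax = 2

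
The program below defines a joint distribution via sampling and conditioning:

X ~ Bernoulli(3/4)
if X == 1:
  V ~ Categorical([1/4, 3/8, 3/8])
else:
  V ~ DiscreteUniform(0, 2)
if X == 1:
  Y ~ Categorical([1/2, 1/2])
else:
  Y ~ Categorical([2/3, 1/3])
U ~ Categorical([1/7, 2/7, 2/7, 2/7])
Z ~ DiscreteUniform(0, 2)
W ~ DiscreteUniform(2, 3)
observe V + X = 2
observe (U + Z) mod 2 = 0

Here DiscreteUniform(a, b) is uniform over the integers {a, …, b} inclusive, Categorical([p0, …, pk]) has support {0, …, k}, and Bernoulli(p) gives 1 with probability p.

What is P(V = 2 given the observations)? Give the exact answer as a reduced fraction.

P(V = 2 | obs) = 8/35

Enumerate traces; 48 have nonzero weight after conditioning:
  (X=0, V=2, Y=0, U=0, Z=0, W=2) weight 1/756
  (X=0, V=2, Y=0, U=0, Z=0, W=3) weight 1/756
  (X=0, V=2, Y=0, U=0, Z=2, W=2) weight 1/756
  (X=0, V=2, Y=0, U=0, Z=2, W=3) weight 1/756
  (X=0, V=2, Y=0, U=1, Z=1, W=2) weight 1/378
  (X=0, V=2, Y=0, U=1, Z=1, W=3) weight 1/378
  (X=0, V=2, Y=0, U=2, Z=0, W=2) weight 1/378
  (X=0, V=2, Y=0, U=2, Z=0, W=3) weight 1/378
  (X=1, V=1, Y=0, U=0, Z=0, W=2) weight 3/896
  … 39 more
Group by V:
  weight(V=1) = 15/112
  weight(V=2) = 5/126
Total weight = 15/112 + 5/126 = 25/144
P(V=1 | obs) = 15/112 / 25/144 = 27/35
P(V=2 | obs) = 5/126 / 25/144 = 8/35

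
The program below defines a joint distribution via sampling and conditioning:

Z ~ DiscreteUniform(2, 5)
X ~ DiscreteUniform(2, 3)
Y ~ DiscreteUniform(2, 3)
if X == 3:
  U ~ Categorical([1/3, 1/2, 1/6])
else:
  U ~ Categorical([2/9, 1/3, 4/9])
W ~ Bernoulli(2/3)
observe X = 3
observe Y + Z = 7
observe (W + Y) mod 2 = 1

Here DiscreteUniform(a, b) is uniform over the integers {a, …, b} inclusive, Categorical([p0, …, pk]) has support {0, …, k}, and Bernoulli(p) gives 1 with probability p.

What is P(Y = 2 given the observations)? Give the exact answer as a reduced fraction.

P(Y = 2 | obs) = 2/3

Enumerate traces; 6 have nonzero weight after conditioning:
  (Z=4, X=3, Y=3, U=0, W=0) weight 1/144
  (Z=4, X=3, Y=3, U=1, W=0) weight 1/96
  (Z=4, X=3, Y=3, U=2, W=0) weight 1/288
  (Z=5, X=3, Y=2, U=0, W=1) weight 1/72
  (Z=5, X=3, Y=2, U=1, W=1) weight 1/48
  (Z=5, X=3, Y=2, U=2, W=1) weight 1/144
Group by Y:
  weight(Y=2) = 1/24
  weight(Y=3) = 1/48
Total weight = 1/24 + 1/48 = 1/16
P(Y=2 | obs) = 1/24 / 1/16 = 2/3
P(Y=3 | obs) = 1/48 / 1/16 = 1/3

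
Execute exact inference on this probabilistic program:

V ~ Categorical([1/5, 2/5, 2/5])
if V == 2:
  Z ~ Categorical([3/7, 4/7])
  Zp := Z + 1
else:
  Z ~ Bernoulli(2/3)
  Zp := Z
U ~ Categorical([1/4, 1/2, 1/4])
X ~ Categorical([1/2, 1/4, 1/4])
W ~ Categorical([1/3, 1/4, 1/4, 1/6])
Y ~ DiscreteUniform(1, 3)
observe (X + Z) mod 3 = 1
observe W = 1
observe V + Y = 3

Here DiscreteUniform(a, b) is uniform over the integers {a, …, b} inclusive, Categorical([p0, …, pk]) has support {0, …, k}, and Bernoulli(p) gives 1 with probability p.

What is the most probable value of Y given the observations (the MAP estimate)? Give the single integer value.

Enumerate traces; 18 have nonzero weight after conditioning:
  (V=0, Z=0, U=0, X=1, W=1, Y=3) weight 1/2880
  (V=0, Z=0, U=1, X=1, W=1, Y=3) weight 1/1440
  (V=0, Z=0, U=2, X=1, W=1, Y=3) weight 1/2880
  (V=0, Z=1, U=0, X=0, W=1, Y=3) weight 1/720
  (V=0, Z=1, U=1, X=0, W=1, Y=3) weight 1/360
  (V=0, Z=1, U=2, X=0, W=1, Y=3) weight 1/720
  (V=1, Z=0, U=0, X=1, W=1, Y=2) weight 1/1440
  (V=1, Z=0, U=1, X=1, W=1, Y=2) weight 1/720
  (V=2, Z=0, U=0, X=1, W=1, Y=1) weight 1/1120
  … 9 more
Group by Y:
  weight(Y=1) = 11/840
  weight(Y=2) = 1/72
  weight(Y=3) = 1/144
Total weight = 11/840 + 1/72 + 1/144 = 19/560
P(Y=1 | obs) = 11/840 / 19/560 = 22/57
P(Y=2 | obs) = 1/72 / 19/560 = 70/171
P(Y=3 | obs) = 1/144 / 19/560 = 35/171
argmax = 2

argmax_v P(Y = v | obs) = 2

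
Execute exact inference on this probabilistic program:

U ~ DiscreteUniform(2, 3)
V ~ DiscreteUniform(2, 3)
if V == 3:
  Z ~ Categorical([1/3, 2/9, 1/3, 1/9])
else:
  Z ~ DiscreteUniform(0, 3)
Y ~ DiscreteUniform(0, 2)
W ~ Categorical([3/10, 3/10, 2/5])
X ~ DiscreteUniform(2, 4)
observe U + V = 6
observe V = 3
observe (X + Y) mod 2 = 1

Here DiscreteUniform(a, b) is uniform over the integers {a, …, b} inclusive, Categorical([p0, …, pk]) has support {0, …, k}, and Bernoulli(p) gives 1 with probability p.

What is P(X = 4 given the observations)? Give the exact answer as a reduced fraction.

Enumerate traces; 48 have nonzero weight after conditioning:
  (U=3, V=3, Z=0, Y=0, W=0, X=3) weight 1/360
  (U=3, V=3, Z=0, Y=0, W=1, X=3) weight 1/360
  (U=3, V=3, Z=0, Y=0, W=2, X=3) weight 1/270
  (U=3, V=3, Z=0, Y=1, W=0, X=2) weight 1/360
  (U=3, V=3, Z=0, Y=1, W=0, X=4) weight 1/360
  (U=3, V=3, Z=0, Y=1, W=1, X=2) weight 1/360
  (U=3, V=3, Z=0, Y=1, W=1, X=4) weight 1/360
  (U=3, V=3, Z=0, Y=1, W=2, X=2) weight 1/270
  … 40 more
Group by X:
  weight(X=2) = 1/36
  weight(X=3) = 1/18
  weight(X=4) = 1/36
Total weight = 1/36 + 1/18 + 1/36 = 1/9
P(X=2 | obs) = 1/36 / 1/9 = 1/4
P(X=3 | obs) = 1/18 / 1/9 = 1/2
P(X=4 | obs) = 1/36 / 1/9 = 1/4

P(X = 4 | obs) = 1/4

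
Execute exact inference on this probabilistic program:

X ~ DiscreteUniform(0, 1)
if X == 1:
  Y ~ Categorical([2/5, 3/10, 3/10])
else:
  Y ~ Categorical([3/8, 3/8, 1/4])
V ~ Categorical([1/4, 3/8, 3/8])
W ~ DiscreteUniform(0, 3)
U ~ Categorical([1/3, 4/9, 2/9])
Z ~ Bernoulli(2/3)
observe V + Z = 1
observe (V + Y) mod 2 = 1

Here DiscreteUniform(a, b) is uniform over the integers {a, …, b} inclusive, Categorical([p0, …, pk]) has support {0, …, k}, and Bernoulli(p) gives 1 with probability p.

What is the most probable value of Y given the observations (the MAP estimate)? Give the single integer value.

argmax_v P(Y = v | obs) = 1

Enumerate traces; 72 have nonzero weight after conditioning:
  (X=0, Y=0, V=1, W=0, U=0, Z=0) weight 1/512
  (X=0, Y=0, V=1, W=0, U=1, Z=0) weight 1/384
  (X=0, Y=0, V=1, W=0, U=2, Z=0) weight 1/768
  (X=0, Y=0, V=1, W=1, U=0, Z=0) weight 1/512
  (X=0, Y=0, V=1, W=1, U=1, Z=0) weight 1/384
  (X=0, Y=0, V=1, W=1, U=2, Z=0) weight 1/768
  (X=0, Y=0, V=1, W=2, U=0, Z=0) weight 1/512
  (X=0, Y=0, V=1, W=2, U=1, Z=0) weight 1/384
  (X=0, Y=1, V=0, W=0, U=0, Z=1) weight 1/384
  (X=0, Y=2, V=1, W=0, U=0, Z=0) weight 1/768
  … 62 more
Group by Y:
  weight(Y=0) = 31/640
  weight(Y=1) = 9/160
  weight(Y=2) = 11/320
Total weight = 31/640 + 9/160 + 11/320 = 89/640
P(Y=0 | obs) = 31/640 / 89/640 = 31/89
P(Y=1 | obs) = 9/160 / 89/640 = 36/89
P(Y=2 | obs) = 11/320 / 89/640 = 22/89
argmax = 1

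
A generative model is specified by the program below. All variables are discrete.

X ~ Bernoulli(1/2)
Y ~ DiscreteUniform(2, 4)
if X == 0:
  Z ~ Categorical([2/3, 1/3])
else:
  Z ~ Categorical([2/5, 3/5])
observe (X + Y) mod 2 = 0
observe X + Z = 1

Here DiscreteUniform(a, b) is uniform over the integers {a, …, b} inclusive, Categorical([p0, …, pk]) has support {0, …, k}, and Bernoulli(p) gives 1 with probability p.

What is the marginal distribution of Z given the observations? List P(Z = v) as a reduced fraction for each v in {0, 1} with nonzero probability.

Enumerate traces; 3 have nonzero weight after conditioning:
  (X=0, Y=2, Z=1) weight 1/18
  (X=0, Y=4, Z=1) weight 1/18
  (X=1, Y=3, Z=0) weight 1/15
Group by Z:
  weight(Z=0) = 1/15
  weight(Z=1) = 1/9
Total weight = 1/15 + 1/9 = 8/45
P(Z=0 | obs) = 1/15 / 8/45 = 3/8
P(Z=1 | obs) = 1/9 / 8/45 = 5/8

P(Z=0) = 3/8, P(Z=1) = 5/8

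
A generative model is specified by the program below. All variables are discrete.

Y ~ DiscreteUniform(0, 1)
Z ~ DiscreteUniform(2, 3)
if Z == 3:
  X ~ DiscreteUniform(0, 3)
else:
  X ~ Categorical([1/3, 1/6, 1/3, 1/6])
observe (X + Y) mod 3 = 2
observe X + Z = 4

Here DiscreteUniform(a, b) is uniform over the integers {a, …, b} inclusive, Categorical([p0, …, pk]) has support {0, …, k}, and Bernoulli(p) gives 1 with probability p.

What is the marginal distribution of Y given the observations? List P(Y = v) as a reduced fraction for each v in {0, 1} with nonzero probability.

P(Y=0) = 4/7, P(Y=1) = 3/7

Enumerate traces; 2 have nonzero weight after conditioning:
  (Y=0, Z=2, X=2) weight 1/12
  (Y=1, Z=3, X=1) weight 1/16
Group by Y:
  weight(Y=0) = 1/12
  weight(Y=1) = 1/16
Total weight = 1/12 + 1/16 = 7/48
P(Y=0 | obs) = 1/12 / 7/48 = 4/7
P(Y=1 | obs) = 1/16 / 7/48 = 3/7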